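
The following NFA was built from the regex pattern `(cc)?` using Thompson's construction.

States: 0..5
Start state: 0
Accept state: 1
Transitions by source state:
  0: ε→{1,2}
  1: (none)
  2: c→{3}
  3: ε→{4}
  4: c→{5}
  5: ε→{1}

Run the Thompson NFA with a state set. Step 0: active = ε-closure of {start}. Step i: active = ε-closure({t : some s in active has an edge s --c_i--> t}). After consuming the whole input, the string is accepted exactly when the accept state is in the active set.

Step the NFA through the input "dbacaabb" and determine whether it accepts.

Answer: REJECT

Trace:
S₀ = ε-closure({0}) = {0,1,2}
'd' @ 1: {}  — state set empty
rest 'bacaabb' ignored (set empty)
final: {}; accept 1 not in set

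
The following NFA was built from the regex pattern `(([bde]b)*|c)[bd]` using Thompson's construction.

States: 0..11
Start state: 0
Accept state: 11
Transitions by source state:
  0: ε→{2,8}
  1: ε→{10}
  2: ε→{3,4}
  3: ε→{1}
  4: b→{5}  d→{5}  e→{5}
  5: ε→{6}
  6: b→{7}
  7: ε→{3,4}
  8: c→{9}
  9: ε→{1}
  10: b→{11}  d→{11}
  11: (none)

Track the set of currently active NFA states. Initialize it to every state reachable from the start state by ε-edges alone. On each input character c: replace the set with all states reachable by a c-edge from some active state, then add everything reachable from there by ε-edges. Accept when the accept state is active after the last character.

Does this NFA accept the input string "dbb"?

Answer: ACCEPT

Steps:
start: ε-closure({0}) = {0,1,2,3,4,8,10}
'd' @ 1: {5,6,11}  (accept∈set)
'b' @ 2: {1,3,4,7,10}
'b' @ 3: {5,6,11}  (accept∈set)
final: {5,6,11}; accept 11 in set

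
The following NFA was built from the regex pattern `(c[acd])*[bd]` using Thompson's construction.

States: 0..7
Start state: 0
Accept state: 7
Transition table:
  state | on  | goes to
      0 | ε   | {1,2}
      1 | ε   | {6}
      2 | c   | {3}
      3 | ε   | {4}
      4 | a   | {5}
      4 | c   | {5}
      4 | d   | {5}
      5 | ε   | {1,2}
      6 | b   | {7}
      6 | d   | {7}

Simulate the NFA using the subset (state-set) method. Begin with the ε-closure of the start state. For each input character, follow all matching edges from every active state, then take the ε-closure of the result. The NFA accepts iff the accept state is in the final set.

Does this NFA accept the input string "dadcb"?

Answer: REJECT

Derivation:
initial (ε-close {0}): {0,1,2,6}
'd' @ 1: {7}  [accepting]
'a' @ 2: {}  — no active states
rest 'dcb' ignored (set empty)
after full input: {}  (accept=7 not in)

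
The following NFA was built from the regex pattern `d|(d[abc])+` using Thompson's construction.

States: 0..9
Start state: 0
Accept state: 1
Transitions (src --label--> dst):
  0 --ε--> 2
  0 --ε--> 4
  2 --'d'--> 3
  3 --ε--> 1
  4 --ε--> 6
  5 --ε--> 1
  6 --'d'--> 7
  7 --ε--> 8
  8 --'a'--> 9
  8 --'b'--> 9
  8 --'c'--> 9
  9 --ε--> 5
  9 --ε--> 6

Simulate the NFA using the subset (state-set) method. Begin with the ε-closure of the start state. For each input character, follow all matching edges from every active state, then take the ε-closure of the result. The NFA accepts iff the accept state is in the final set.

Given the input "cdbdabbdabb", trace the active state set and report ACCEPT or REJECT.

initial (ε-close {0}): {0,2,4,6}
'c' @ 1: {}  — no active states
rest 'dbdabbdabb' ignored (set empty)
final: {}; accept 1 not in set

Answer: REJECT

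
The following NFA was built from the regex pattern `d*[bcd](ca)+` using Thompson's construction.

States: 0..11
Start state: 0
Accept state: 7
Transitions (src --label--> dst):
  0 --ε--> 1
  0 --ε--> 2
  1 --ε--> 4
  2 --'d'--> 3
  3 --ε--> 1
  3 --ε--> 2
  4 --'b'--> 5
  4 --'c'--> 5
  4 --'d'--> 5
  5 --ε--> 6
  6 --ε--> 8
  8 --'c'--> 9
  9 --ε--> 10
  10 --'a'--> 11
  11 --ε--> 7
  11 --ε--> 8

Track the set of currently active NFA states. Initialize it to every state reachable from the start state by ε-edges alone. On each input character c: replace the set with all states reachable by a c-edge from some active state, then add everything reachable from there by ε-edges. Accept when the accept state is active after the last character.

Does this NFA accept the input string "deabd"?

Answer: REJECT

Derivation:
start: ε-closure({0}) = {0,1,2,4}
'd' @ 1: {1,2,3,4,5,6,8}
'e' @ 2: {}  — state set empty
rest 'abd' ignored (set empty)
end set {} — state 7 not in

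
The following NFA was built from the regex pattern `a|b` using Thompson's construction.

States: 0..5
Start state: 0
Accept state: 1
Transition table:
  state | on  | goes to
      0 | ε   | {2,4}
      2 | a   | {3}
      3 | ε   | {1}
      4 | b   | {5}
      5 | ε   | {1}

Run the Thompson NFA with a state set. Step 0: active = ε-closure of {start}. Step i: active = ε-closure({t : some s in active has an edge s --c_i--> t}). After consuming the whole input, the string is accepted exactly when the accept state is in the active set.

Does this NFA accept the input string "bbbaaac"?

Answer: REJECT

Derivation:
initial (ε-close {0}): {0,2,4}
'b' @ 1: {1,5}  ✓accept
'b' @ 2: {}  — no active states
rest 'baaac' ignored (set empty)
end set {} — state 1 not in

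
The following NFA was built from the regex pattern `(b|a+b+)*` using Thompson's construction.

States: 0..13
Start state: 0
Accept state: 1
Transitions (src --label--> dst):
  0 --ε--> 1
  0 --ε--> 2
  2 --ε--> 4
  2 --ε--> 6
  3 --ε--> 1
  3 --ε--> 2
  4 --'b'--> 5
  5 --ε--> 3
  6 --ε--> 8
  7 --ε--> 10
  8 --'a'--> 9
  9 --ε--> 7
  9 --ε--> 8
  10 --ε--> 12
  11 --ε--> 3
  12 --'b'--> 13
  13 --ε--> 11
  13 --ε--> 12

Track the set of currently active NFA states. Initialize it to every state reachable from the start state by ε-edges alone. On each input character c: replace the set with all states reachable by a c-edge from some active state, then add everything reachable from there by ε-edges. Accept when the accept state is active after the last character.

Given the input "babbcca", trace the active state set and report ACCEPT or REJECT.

start: ε-closure({0}) = {0,1,2,4,6,8}
'b' @ 1: {1,2,3,4,5,6,8}  ✓accept
'a' @ 2: {7,8,9,10,12}
'b' @ 3: {1,2,3,4,6,8,11,12,13}  ✓accept
'b' @ 4: {1,2,3,4,5,6,8,11,12,13}  ✓accept
'c' @ 5: {}  — dead — no transitions
rest 'ca' ignored (set empty)
end set {} — state 1 not in

Answer: REJECT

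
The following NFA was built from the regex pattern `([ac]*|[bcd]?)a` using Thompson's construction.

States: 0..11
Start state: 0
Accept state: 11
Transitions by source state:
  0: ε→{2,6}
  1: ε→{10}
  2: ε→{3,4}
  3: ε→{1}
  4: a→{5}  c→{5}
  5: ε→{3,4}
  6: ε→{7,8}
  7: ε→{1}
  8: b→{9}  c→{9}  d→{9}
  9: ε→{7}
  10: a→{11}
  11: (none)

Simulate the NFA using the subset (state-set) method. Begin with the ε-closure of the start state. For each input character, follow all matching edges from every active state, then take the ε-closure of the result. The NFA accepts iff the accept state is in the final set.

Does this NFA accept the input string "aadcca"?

Answer: REJECT

Trace:
S₀ = ε-closure({0}) = {0,1,2,3,4,6,7,8,10}
'a' @ 1: {1,3,4,5,10,11}  ✓accept
'a' @ 2: {1,3,4,5,10,11}  ✓accept
'd' @ 3: {}  — no active states
rest 'cca' ignored (set empty)
after full input: {}  (accept=11 not in)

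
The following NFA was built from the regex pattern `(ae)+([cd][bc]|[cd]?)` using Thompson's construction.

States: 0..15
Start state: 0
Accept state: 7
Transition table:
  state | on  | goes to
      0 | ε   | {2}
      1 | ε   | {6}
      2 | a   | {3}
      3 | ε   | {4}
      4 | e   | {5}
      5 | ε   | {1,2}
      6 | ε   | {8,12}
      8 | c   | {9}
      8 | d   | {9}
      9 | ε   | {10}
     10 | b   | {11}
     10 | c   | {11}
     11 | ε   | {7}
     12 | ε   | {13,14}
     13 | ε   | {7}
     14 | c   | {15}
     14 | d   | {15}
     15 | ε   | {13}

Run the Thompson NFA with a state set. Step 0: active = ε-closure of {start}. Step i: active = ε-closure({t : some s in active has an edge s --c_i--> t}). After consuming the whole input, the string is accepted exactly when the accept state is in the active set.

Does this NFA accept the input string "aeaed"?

S₀ = ε-closure({0}) = {0,2}
'a' @ 1: {3,4}
'e' @ 2: {1,2,5,6,7,8,12,13,14}  (accept∈set)
'a' @ 3: {3,4}
'e' @ 4: {1,2,5,6,7,8,12,13,14}  (accept∈set)
'd' @ 5: {7,9,10,13,15}  (accept∈set)
final: {7,9,10,13,15}; accept 7 in set

Answer: ACCEPT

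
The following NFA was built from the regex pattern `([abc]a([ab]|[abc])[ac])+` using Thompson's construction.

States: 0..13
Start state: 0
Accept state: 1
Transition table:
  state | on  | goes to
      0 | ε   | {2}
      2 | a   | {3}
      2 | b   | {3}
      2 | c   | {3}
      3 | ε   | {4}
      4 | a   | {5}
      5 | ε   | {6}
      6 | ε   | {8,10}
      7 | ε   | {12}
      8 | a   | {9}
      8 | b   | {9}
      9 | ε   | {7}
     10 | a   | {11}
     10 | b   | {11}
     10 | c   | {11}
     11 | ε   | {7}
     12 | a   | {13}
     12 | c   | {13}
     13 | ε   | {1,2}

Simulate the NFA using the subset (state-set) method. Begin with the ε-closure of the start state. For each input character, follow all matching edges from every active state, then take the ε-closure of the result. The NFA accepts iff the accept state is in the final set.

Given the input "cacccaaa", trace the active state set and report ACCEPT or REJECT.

Answer: ACCEPT

Derivation:
S₀ = ε-closure({0}) = {0,2}
'c' @ 1: {3,4}
'a' @ 2: {5,6,8,10}
'c' @ 3: {7,11,12}
'c' @ 4: {1,2,13}  [accepting]
'c' @ 5: {3,4}
'a' @ 6: {5,6,8,10}
'a' @ 7: {7,9,11,12}
'a' @ 8: {1,2,13}  [accepting]
end set {1,2,13} — state 1 in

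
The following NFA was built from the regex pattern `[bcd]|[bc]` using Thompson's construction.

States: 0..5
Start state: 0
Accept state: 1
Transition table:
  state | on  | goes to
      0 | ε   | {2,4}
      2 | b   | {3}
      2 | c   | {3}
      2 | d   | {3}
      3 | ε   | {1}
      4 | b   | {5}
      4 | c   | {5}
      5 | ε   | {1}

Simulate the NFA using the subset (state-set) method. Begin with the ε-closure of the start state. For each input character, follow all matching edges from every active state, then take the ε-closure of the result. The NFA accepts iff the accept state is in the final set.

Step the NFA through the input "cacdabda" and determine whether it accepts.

S₀ = ε-closure({0}) = {0,2,4}
'c' @ 1: {1,3,5}  (accept∈set)
'a' @ 2: {}  — dead — no transitions
rest 'cdabda' ignored (set empty)
after full input: {}  (accept=1 not in)

Answer: REJECT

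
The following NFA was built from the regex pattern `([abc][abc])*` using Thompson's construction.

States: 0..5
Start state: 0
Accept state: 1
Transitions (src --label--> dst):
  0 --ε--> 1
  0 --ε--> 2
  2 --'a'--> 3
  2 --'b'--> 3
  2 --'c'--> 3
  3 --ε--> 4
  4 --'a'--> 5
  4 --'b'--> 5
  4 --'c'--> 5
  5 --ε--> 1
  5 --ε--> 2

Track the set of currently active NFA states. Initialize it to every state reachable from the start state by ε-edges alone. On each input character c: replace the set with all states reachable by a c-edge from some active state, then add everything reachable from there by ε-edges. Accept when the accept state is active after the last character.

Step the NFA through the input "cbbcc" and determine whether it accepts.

Answer: REJECT

Trace:
start: ε-closure({0}) = {0,1,2}
'c' @ 1: {3,4}
'b' @ 2: {1,2,5}  (accept∈set)
'b' @ 3: {3,4}
'c' @ 4: {1,2,5}  (accept∈set)
'c' @ 5: {3,4}
after full input: {3,4}  (accept=1 not in)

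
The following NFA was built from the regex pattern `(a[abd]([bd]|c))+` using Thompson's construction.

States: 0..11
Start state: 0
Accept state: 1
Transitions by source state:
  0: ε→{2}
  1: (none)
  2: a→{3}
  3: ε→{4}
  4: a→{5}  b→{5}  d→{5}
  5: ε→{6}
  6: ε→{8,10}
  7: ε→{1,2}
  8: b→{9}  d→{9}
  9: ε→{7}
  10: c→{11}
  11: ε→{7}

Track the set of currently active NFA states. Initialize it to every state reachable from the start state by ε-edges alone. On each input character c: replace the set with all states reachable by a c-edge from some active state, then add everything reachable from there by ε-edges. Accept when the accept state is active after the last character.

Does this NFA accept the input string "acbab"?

Answer: REJECT

Derivation:
S₀ = ε-closure({0}) = {0,2}
'a' @ 1: {3,4}
'c' @ 2: {}  — state set empty
rest 'bab' ignored (set empty)
final: {}; accept 1 not in set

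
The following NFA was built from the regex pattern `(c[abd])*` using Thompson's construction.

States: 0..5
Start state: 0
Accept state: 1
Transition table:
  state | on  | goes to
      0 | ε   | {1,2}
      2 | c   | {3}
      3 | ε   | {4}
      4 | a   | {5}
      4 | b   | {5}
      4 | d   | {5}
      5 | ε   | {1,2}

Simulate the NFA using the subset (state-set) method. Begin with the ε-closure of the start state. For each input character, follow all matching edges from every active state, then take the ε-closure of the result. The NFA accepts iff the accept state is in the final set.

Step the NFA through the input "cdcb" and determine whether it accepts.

Answer: ACCEPT

Derivation:
initial (ε-close {0}): {0,1,2}
'c' @ 1: {3,4}
'd' @ 2: {1,2,5}  [accepting]
'c' @ 3: {3,4}
'b' @ 4: {1,2,5}  [accepting]
final: {1,2,5}; accept 1 in set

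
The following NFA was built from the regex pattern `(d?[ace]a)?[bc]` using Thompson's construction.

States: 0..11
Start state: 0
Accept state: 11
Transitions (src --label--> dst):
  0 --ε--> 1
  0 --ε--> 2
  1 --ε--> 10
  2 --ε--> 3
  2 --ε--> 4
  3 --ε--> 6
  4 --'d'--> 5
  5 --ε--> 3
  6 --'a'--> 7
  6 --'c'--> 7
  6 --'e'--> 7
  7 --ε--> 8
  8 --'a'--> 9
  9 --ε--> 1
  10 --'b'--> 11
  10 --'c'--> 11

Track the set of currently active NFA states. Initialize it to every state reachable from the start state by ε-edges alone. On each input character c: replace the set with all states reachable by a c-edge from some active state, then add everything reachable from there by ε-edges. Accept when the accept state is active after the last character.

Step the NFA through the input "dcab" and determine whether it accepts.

Answer: ACCEPT

Derivation:
initial (ε-close {0}): {0,1,2,3,4,6,10}
'd' @ 1: {3,5,6}
'c' @ 2: {7,8}
'a' @ 3: {1,9,10}
'b' @ 4: {11}  (accept∈set)
final: {11}; accept 11 in set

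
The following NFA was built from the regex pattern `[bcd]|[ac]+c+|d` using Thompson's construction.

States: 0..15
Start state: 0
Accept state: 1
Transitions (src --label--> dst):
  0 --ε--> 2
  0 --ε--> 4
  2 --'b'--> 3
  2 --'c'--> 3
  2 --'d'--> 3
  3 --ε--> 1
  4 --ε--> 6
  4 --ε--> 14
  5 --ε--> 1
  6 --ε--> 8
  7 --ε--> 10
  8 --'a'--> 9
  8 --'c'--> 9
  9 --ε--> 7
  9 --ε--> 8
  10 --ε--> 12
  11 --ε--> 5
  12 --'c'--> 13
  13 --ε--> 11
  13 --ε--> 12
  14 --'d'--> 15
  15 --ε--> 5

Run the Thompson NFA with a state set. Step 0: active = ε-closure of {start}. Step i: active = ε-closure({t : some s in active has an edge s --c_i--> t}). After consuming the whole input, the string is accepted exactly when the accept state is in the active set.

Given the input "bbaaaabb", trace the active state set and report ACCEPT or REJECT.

S₀ = ε-closure({0}) = {0,2,4,6,8,14}
'b' @ 1: {1,3}  [accepting]
'b' @ 2: {}  — no active states
rest 'aaaabb' ignored (set empty)
end set {} — state 1 not in

Answer: REJECT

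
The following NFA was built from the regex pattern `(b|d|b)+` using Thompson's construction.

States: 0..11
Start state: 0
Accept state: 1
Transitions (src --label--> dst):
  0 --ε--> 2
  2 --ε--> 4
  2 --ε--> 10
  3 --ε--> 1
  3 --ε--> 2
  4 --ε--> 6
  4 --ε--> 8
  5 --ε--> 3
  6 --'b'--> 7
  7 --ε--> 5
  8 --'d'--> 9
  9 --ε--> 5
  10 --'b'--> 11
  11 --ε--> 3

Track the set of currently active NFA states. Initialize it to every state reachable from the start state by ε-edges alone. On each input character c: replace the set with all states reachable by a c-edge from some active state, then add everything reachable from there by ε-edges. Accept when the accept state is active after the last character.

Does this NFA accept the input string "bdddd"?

S₀ = ε-closure({0}) = {0,2,4,6,8,10}
'b' @ 1: {1,2,3,4,5,6,7,8,10,11}  [accepting]
'd' @ 2: {1,2,3,4,5,6,8,9,10}  [accepting]
'd' @ 3: {1,2,3,4,5,6,8,9,10}  [accepting]
'd' @ 4: {1,2,3,4,5,6,8,9,10}  [accepting]
'd' @ 5: {1,2,3,4,5,6,8,9,10}  [accepting]
after full input: {1,2,3,4,5,6,8,9,10}  (accept=1 in)

Answer: ACCEPT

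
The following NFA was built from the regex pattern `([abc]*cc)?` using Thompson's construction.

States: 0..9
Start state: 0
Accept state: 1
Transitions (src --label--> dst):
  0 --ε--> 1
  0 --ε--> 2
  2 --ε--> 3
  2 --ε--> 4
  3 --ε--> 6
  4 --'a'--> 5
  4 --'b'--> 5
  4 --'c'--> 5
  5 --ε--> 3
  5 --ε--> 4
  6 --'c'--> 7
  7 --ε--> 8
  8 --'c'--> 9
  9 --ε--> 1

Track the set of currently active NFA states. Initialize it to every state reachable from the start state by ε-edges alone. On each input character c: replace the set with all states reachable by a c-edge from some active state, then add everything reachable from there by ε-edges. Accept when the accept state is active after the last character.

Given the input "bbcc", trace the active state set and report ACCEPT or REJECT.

Answer: ACCEPT

Derivation:
start: ε-closure({0}) = {0,1,2,3,4,6}
'b' @ 1: {3,4,5,6}
'b' @ 2: {3,4,5,6}
'c' @ 3: {3,4,5,6,7,8}
'c' @ 4: {1,3,4,5,6,7,8,9}  [accepting]
final: {1,3,4,5,6,7,8,9}; accept 1 in set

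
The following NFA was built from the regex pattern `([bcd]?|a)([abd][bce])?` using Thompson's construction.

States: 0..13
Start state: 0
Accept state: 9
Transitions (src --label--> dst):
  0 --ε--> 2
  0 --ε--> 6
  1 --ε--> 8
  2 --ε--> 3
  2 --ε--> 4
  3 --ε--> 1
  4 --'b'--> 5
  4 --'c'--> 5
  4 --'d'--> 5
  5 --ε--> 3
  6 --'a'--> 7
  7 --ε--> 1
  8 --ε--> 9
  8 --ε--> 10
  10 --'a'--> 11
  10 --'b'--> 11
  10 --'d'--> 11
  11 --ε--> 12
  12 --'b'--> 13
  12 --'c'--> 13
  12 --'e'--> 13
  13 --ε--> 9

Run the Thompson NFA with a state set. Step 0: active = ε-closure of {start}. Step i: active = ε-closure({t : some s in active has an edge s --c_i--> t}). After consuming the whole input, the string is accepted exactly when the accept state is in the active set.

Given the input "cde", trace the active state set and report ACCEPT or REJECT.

S₀ = ε-closure({0}) = {0,1,2,3,4,6,8,9,10}
'c' @ 1: {1,3,5,8,9,10}  ✓accept
'd' @ 2: {11,12}
'e' @ 3: {9,13}  ✓accept
after full input: {9,13}  (accept=9 in)

Answer: ACCEPT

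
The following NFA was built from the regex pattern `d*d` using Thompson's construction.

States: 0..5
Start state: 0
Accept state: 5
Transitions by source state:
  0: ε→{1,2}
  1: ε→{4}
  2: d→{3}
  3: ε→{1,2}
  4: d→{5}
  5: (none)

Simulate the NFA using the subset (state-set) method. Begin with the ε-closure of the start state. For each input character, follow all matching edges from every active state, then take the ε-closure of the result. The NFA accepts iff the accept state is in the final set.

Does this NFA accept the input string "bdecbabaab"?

Answer: REJECT

Steps:
initial (ε-close {0}): {0,1,2,4}
'b' @ 1: {}  — state set empty
rest 'decbabaab' ignored (set empty)
after full input: {}  (accept=5 not in)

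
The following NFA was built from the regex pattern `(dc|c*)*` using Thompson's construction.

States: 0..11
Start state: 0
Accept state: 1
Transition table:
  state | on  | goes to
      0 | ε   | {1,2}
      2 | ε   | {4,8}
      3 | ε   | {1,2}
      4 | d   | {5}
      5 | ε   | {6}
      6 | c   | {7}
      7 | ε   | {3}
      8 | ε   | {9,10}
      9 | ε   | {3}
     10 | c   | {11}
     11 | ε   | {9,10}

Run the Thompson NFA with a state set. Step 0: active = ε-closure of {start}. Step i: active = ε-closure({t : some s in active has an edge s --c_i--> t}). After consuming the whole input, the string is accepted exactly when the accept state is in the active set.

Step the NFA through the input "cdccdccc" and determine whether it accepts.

start: ε-closure({0}) = {0,1,2,3,4,8,9,10}
'c' @ 1: {1,2,3,4,8,9,10,11}  [accepting]
'd' @ 2: {5,6}
'c' @ 3: {1,2,3,4,7,8,9,10}  [accepting]
'c' @ 4: {1,2,3,4,8,9,10,11}  [accepting]
'd' @ 5: {5,6}
'c' @ 6: {1,2,3,4,7,8,9,10}  [accepting]
'c' @ 7: {1,2,3,4,8,9,10,11}  [accepting]
'c' @ 8: {1,2,3,4,8,9,10,11}  [accepting]
final: {1,2,3,4,8,9,10,11}; accept 1 in set

Answer: ACCEPT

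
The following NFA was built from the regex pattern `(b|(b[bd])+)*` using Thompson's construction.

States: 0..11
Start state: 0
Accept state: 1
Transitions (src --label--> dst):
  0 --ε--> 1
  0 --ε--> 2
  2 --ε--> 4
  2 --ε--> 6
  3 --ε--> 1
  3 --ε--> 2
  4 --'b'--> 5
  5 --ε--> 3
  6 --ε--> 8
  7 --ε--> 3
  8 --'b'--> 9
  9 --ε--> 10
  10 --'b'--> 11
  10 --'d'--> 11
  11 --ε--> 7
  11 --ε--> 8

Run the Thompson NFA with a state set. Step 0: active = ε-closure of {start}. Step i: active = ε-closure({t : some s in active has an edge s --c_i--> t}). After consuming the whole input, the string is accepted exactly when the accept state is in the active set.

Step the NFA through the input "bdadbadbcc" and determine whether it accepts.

S₀ = ε-closure({0}) = {0,1,2,4,6,8}
'b' @ 1: {1,2,3,4,5,6,8,9,10}  ✓accept
'd' @ 2: {1,2,3,4,6,7,8,11}  ✓accept
'a' @ 3: {}  — no active states
rest 'dbadbcc' ignored (set empty)
end set {} — state 1 not in

Answer: REJECT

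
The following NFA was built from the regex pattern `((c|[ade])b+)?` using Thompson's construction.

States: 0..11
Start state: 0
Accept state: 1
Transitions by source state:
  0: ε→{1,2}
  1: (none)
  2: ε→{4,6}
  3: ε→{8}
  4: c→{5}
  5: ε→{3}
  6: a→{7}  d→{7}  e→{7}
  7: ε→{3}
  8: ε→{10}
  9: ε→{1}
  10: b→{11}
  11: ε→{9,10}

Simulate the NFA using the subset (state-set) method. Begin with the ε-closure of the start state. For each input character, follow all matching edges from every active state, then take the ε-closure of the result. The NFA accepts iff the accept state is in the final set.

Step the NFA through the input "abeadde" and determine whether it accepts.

start: ε-closure({0}) = {0,1,2,4,6}
'a' @ 1: {3,7,8,10}
'b' @ 2: {1,9,10,11}  ✓accept
'e' @ 3: {}  — dead — no transitions
rest 'adde' ignored (set empty)
final: {}; accept 1 not in set

Answer: REJECT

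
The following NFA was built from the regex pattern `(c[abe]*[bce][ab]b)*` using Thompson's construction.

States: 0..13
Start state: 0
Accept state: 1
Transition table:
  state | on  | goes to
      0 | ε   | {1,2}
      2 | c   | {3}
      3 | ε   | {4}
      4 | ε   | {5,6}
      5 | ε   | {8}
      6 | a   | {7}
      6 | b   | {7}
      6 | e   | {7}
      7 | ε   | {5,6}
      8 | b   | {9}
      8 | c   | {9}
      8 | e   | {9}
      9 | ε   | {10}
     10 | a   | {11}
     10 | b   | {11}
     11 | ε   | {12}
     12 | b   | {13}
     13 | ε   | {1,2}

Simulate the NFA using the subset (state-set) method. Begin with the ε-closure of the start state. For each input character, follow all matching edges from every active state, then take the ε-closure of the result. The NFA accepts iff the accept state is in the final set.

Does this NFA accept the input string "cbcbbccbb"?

Answer: ACCEPT

Trace:
start: ε-closure({0}) = {0,1,2}
'c' @ 1: {3,4,5,6,8}
'b' @ 2: {5,6,7,8,9,10}
'c' @ 3: {9,10}
'b' @ 4: {11,12}
'b' @ 5: {1,2,13}  ✓accept
'c' @ 6: {3,4,5,6,8}
'c' @ 7: {9,10}
'b' @ 8: {11,12}
'b' @ 9: {1,2,13}  ✓accept
final: {1,2,13}; accept 1 in set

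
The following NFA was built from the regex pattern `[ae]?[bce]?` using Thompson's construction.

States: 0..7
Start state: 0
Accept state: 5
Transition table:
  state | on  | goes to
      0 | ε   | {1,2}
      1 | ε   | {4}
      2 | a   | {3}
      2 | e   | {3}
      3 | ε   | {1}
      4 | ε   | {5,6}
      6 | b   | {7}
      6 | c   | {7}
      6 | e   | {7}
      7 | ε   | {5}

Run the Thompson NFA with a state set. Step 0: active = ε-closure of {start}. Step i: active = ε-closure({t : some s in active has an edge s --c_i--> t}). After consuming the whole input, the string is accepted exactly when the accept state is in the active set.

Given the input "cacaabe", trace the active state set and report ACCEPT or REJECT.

start: ε-closure({0}) = {0,1,2,4,5,6}
'c' @ 1: {5,7}  ✓accept
'a' @ 2: {}  — state set empty
rest 'caabe' ignored (set empty)
after full input: {}  (accept=5 not in)

Answer: REJECT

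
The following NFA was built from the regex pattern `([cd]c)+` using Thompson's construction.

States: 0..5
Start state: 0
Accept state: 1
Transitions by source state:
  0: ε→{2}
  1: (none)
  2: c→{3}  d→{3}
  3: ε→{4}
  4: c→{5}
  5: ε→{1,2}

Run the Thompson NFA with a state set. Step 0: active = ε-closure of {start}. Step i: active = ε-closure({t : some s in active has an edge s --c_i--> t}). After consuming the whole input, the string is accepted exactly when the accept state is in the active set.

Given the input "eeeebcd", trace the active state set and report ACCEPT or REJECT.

S₀ = ε-closure({0}) = {0,2}
'e' @ 1: {}  — no active states
rest 'eeebcd' ignored (set empty)
after full input: {}  (accept=1 not in)

Answer: REJECT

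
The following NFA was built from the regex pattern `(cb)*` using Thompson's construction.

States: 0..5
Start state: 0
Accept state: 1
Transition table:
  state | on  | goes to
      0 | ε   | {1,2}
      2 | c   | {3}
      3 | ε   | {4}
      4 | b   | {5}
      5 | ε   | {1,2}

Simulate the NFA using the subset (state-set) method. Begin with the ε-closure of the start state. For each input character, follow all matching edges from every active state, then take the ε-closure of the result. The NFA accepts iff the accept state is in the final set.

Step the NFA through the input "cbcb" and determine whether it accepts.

Answer: ACCEPT

Derivation:
S₀ = ε-closure({0}) = {0,1,2}
'c' @ 1: {3,4}
'b' @ 2: {1,2,5}  (accept∈set)
'c' @ 3: {3,4}
'b' @ 4: {1,2,5}  (accept∈set)
final: {1,2,5}; accept 1 in set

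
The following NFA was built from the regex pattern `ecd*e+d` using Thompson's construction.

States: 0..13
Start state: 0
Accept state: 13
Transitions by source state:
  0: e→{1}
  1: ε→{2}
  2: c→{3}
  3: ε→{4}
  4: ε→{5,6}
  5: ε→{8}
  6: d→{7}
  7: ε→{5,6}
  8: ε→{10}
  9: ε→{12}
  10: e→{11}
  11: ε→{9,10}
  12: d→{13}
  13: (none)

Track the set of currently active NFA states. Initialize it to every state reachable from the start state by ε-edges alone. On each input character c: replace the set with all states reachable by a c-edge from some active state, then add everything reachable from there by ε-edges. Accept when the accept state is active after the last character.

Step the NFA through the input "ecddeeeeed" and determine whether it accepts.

Answer: ACCEPT

Trace:
start: ε-closure({0}) = {0}
'e' @ 1: {1,2}
'c' @ 2: {3,4,5,6,8,10}
'd' @ 3: {5,6,7,8,10}
'd' @ 4: {5,6,7,8,10}
'e' @ 5: {9,10,11,12}
'e' @ 6: {9,10,11,12}
'e' @ 7: {9,10,11,12}
'e' @ 8: {9,10,11,12}
'e' @ 9: {9,10,11,12}
'd' @ 10: {13}  (accept∈set)
end set {13} — state 13 in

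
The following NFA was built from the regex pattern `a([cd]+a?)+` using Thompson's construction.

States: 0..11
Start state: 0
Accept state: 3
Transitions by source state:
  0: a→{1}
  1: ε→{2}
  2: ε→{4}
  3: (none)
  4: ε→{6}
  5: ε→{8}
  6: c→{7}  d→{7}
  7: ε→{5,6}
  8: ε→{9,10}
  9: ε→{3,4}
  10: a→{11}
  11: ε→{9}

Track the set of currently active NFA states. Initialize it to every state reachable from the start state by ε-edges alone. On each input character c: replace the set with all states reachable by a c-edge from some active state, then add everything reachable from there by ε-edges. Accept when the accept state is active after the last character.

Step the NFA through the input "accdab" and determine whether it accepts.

Answer: REJECT

Trace:
S₀ = ε-closure({0}) = {0}
'a' @ 1: {1,2,4,6}
'c' @ 2: {3,4,5,6,7,8,9,10}  (accept∈set)
'c' @ 3: {3,4,5,6,7,8,9,10}  (accept∈set)
'd' @ 4: {3,4,5,6,7,8,9,10}  (accept∈set)
'a' @ 5: {3,4,6,9,11}  (accept∈set)
'b' @ 6: {}  — no active states
end set {} — state 3 not in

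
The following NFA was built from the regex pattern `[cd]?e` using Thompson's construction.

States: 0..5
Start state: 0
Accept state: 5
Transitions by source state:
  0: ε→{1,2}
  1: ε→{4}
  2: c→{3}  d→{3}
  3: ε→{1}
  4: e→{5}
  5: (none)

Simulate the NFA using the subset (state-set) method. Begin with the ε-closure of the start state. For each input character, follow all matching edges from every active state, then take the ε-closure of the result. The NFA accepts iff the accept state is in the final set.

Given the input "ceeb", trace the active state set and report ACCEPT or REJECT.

Answer: REJECT

Steps:
S₀ = ε-closure({0}) = {0,1,2,4}
'c' @ 1: {1,3,4}
'e' @ 2: {5}  ✓accept
'e' @ 3: {}  — dead — no transitions
rest 'b' ignored (set empty)
end set {} — state 5 not in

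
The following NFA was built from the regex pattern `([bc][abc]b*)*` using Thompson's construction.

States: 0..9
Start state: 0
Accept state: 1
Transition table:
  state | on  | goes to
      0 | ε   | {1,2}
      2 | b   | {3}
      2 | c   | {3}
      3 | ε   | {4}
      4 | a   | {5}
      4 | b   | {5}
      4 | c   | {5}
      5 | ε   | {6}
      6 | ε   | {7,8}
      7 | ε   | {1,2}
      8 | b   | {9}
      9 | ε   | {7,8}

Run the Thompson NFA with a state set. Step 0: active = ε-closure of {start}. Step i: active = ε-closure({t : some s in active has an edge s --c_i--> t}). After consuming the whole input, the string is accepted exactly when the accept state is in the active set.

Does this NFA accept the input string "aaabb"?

Answer: REJECT

Steps:
S₀ = ε-closure({0}) = {0,1,2}
'a' @ 1: {}  — state set empty
rest 'aabb' ignored (set empty)
end set {} — state 1 not in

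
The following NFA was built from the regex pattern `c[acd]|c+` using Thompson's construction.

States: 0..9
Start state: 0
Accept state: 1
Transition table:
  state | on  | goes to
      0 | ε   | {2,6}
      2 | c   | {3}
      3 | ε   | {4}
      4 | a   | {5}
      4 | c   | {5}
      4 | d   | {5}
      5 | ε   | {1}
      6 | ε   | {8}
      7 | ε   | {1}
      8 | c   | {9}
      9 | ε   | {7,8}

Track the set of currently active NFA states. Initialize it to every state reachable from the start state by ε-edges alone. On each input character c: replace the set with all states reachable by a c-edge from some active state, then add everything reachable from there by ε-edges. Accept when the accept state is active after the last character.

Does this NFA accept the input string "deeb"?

initial (ε-close {0}): {0,2,6,8}
'd' @ 1: {}  — state set empty
rest 'eeb' ignored (set empty)
end set {} — state 1 not in

Answer: REJECT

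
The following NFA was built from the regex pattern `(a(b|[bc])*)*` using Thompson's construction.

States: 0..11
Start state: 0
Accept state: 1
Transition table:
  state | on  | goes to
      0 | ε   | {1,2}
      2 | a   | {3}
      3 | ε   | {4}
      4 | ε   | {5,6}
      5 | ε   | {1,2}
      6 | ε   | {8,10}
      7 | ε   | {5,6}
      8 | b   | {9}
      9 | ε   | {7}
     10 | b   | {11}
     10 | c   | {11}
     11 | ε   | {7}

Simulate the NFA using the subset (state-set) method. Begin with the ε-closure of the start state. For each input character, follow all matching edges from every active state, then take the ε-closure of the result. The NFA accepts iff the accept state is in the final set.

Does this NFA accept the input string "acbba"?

start: ε-closure({0}) = {0,1,2}
'a' @ 1: {1,2,3,4,5,6,8,10}  (accept∈set)
'c' @ 2: {1,2,5,6,7,8,10,11}  (accept∈set)
'b' @ 3: {1,2,5,6,7,8,9,10,11}  (accept∈set)
'b' @ 4: {1,2,5,6,7,8,9,10,11}  (accept∈set)
'a' @ 5: {1,2,3,4,5,6,8,10}  (accept∈set)
after full input: {1,2,3,4,5,6,8,10}  (accept=1 in)

Answer: ACCEPT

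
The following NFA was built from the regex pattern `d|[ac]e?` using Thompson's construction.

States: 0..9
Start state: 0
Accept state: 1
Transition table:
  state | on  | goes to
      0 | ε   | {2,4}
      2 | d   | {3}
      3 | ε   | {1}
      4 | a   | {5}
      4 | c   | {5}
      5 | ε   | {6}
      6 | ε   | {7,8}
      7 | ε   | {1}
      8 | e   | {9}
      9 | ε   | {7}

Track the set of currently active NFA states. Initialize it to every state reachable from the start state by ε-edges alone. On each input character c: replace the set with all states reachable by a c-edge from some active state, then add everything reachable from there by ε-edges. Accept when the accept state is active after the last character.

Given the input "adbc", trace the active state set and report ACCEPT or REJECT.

Answer: REJECT

Derivation:
initial (ε-close {0}): {0,2,4}
'a' @ 1: {1,5,6,7,8}  (accept∈set)
'd' @ 2: {}  — state set empty
rest 'bc' ignored (set empty)
final: {}; accept 1 not in set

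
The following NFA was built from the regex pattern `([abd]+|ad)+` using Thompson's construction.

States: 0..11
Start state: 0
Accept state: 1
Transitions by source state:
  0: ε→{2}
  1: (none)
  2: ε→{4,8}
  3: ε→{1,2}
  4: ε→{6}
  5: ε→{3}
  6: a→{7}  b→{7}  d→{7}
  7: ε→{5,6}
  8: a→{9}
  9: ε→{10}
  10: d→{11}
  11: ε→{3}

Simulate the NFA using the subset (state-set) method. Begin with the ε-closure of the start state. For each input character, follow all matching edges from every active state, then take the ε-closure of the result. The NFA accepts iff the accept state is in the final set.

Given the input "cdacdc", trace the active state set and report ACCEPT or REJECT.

Answer: REJECT

Trace:
initial (ε-close {0}): {0,2,4,6,8}
'c' @ 1: {}  — dead — no transitions
rest 'dacdc' ignored (set empty)
final: {}; accept 1 not in set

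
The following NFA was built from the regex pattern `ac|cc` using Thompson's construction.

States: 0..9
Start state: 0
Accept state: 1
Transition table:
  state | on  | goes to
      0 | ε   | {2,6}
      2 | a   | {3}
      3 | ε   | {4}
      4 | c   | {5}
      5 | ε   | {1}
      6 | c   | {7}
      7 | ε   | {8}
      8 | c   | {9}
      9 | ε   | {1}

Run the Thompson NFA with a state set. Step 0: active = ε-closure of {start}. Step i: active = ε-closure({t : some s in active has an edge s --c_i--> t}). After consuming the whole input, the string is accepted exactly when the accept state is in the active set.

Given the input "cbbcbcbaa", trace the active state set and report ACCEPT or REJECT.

initial (ε-close {0}): {0,2,6}
'c' @ 1: {7,8}
'b' @ 2: {}  — dead — no transitions
rest 'bcbcbaa' ignored (set empty)
final: {}; accept 1 not in set

Answer: REJECT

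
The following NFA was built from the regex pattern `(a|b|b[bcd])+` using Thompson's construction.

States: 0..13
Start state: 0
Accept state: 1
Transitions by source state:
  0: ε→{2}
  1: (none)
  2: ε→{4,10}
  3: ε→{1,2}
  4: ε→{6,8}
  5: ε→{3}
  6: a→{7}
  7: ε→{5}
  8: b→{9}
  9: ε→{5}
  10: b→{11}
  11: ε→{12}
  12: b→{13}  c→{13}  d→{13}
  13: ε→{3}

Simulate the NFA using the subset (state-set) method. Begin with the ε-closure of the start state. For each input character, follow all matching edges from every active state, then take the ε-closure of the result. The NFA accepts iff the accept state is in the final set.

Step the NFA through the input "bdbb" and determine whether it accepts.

Answer: ACCEPT

Steps:
S₀ = ε-closure({0}) = {0,2,4,6,8,10}
'b' @ 1: {1,2,3,4,5,6,8,9,10,11,12}  [accepting]
'd' @ 2: {1,2,3,4,6,8,10,13}  [accepting]
'b' @ 3: {1,2,3,4,5,6,8,9,10,11,12}  [accepting]
'b' @ 4: {1,2,3,4,5,6,8,9,10,11,12,13}  [accepting]
after full input: {1,2,3,4,5,6,8,9,10,11,12,13}  (accept=1 in)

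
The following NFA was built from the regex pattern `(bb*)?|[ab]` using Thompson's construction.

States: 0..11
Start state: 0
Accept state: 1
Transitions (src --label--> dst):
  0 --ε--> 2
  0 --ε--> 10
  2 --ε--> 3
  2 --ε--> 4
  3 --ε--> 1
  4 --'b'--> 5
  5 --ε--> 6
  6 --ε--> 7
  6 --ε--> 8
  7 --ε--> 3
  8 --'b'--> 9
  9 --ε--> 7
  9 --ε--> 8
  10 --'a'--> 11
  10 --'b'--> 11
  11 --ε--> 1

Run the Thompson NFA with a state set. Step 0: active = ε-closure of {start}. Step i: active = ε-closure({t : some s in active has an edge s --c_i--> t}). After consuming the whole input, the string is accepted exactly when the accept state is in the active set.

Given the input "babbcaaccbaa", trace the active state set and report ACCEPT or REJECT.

initial (ε-close {0}): {0,1,2,3,4,10}
'b' @ 1: {1,3,5,6,7,8,11}  (accept∈set)
'a' @ 2: {}  — no active states
rest 'bbcaaccbaa' ignored (set empty)
end set {} — state 1 not in

Answer: REJECT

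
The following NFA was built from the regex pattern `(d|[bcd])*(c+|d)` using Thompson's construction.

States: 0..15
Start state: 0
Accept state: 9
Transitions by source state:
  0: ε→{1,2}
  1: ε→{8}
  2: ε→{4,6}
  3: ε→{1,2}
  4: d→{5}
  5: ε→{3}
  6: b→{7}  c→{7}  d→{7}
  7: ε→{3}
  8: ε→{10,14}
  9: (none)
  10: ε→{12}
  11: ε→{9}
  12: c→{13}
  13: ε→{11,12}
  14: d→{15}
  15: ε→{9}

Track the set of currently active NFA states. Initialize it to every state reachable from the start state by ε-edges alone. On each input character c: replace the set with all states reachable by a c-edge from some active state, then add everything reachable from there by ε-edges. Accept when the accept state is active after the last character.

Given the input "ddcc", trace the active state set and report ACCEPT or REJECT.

Answer: ACCEPT

Trace:
initial (ε-close {0}): {0,1,2,4,6,8,10,12,14}
'd' @ 1: {1,2,3,4,5,6,7,8,9,10,12,14,15}  [accepting]
'd' @ 2: {1,2,3,4,5,6,7,8,9,10,12,14,15}  [accepting]
'c' @ 3: {1,2,3,4,6,7,8,9,10,11,12,13,14}  [accepting]
'c' @ 4: {1,2,3,4,6,7,8,9,10,11,12,13,14}  [accepting]
end set {1,2,3,4,6,7,8,9,10,11,12,13,14} — state 9 in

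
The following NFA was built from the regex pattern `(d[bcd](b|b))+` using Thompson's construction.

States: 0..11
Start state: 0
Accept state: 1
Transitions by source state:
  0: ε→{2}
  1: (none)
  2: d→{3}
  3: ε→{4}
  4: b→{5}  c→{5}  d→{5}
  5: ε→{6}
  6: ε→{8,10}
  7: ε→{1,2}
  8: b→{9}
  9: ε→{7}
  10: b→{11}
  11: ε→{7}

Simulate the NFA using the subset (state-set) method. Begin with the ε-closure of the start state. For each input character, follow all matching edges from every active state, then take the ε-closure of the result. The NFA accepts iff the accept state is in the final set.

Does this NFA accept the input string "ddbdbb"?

initial (ε-close {0}): {0,2}
'd' @ 1: {3,4}
'd' @ 2: {5,6,8,10}
'b' @ 3: {1,2,7,9,11}  ✓accept
'd' @ 4: {3,4}
'b' @ 5: {5,6,8,10}
'b' @ 6: {1,2,7,9,11}  ✓accept
after full input: {1,2,7,9,11}  (accept=1 in)

Answer: ACCEPT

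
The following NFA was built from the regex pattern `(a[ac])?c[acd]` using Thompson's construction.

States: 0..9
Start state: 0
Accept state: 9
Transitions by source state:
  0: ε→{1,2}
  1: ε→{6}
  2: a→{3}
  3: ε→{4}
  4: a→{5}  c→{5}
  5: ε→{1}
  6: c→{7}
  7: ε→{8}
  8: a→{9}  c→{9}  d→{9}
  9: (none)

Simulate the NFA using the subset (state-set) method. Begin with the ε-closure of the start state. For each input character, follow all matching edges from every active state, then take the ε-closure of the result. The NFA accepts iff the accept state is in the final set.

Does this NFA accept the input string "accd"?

S₀ = ε-closure({0}) = {0,1,2,6}
'a' @ 1: {3,4}
'c' @ 2: {1,5,6}
'c' @ 3: {7,8}
'd' @ 4: {9}  [accepting]
final: {9}; accept 9 in set

Answer: ACCEPT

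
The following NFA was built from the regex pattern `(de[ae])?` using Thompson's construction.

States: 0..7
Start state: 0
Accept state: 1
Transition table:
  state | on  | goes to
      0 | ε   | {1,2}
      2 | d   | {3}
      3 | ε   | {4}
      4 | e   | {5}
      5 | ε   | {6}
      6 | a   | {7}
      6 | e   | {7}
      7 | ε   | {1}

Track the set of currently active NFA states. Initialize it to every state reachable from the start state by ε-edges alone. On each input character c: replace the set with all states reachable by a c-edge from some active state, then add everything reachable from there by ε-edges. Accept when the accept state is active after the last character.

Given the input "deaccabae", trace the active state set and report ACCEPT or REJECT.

Answer: REJECT

Steps:
initial (ε-close {0}): {0,1,2}
'd' @ 1: {3,4}
'e' @ 2: {5,6}
'a' @ 3: {1,7}  (accept∈set)
'c' @ 4: {}  — no active states
rest 'cabae' ignored (set empty)
end set {} — state 1 not in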